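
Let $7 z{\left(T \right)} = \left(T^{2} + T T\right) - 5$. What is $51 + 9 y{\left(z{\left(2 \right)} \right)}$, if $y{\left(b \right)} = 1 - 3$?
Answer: $33$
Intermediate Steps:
$z{\left(T \right)} = - \frac{5}{7} + \frac{2 T^{2}}{7}$ ($z{\left(T \right)} = \frac{\left(T^{2} + T T\right) - 5}{7} = \frac{\left(T^{2} + T^{2}\right) - 5}{7} = \frac{2 T^{2} - 5}{7} = \frac{-5 + 2 T^{2}}{7} = - \frac{5}{7} + \frac{2 T^{2}}{7}$)
$y{\left(b \right)} = -2$ ($y{\left(b \right)} = 1 - 3 = -2$)
$51 + 9 y{\left(z{\left(2 \right)} \right)} = 51 + 9 \left(-2\right) = 51 - 18 = 33$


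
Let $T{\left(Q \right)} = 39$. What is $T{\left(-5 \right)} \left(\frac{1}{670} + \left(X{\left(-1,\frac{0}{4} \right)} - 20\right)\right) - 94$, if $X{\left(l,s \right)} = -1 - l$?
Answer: $- \frac{585541}{670} \approx -873.94$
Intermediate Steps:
$T{\left(-5 \right)} \left(\frac{1}{670} + \left(X{\left(-1,\frac{0}{4} \right)} - 20\right)\right) - 94 = 39 \left(\frac{1}{670} - 20\right) - 94 = 39 \left(- \frac{13399}{670}\right) - 94 = - \frac{522561}{670} - 94 = - \frac{585541}{670}$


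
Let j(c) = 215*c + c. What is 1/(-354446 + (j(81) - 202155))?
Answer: -1/539105 ≈ -1.8549e-6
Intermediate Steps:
j(c) = 216*c
1/(-354446 + (j(81) - 202155)) = 1/(-354446 + (216*81 - 202155)) = 1/(-354446 + (17496 - 202155)) = 1/(-354446 - 184659) = 1/(-539105) = -1/539105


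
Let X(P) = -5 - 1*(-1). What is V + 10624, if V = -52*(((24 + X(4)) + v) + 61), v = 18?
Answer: 5476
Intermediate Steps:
X(P) = -4 (X(P) = -5 + 1 = -4)
V = -5148 (V = -52*(((24 - 4) + 18) + 61) = -52*((20 + 18) + 61) = -52*(38 + 61) = -52*99 = -5148)
V + 10624 = -5148 + 10624 = 5476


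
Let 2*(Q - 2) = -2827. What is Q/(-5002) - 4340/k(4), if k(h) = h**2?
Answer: -1355381/5002 ≈ -270.97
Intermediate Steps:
Q = -2823/2 (Q = 2 + (1/2)*(-2827) = 2 - 2827/2 = -2823/2 ≈ -1411.5)
Q/(-5002) - 4340/k(4) = -2823/2/(-5002) - 4340/(4**2) = -2823/2*(-1/5002) - 4340/16 = 2823/10004 - 4340*1/16 = 2823/10004 - 1085/4 = -1355381/5002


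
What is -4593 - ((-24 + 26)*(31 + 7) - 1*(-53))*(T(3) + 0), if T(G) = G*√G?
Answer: -4593 - 387*√3 ≈ -5263.3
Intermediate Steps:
T(G) = G^(3/2)
-4593 - ((-24 + 26)*(31 + 7) - 1*(-53))*(T(3) + 0) = -4593 - ((-24 + 26)*(31 + 7) - 1*(-53))*(3^(3/2) + 0) = -4593 - (2*38 + 53)*(3*√3 + 0) = -4593 - (76 + 53)*3*√3 = -4593 - 129*3*√3 = -4593 - 387*√3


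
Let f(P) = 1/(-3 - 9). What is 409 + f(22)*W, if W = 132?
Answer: 398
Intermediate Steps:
f(P) = -1/12 (f(P) = 1/(-12) = -1/12)
409 + f(22)*W = 409 - 1/12*132 = 409 - 11 = 398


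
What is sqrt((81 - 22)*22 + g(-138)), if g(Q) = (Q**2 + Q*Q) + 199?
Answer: sqrt(39585) ≈ 198.96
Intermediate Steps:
g(Q) = 199 + 2*Q**2 (g(Q) = (Q**2 + Q**2) + 199 = 2*Q**2 + 199 = 199 + 2*Q**2)
sqrt((81 - 22)*22 + g(-138)) = sqrt((81 - 22)*22 + (199 + 2*(-138)**2)) = sqrt(59*22 + (199 + 2*19044)) = sqrt(1298 + (199 + 38088)) = sqrt(1298 + 38287) = sqrt(39585)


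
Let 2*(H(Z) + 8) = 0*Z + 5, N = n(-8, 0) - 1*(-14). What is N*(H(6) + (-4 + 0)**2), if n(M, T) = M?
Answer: 63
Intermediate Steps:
N = 6 (N = -8 - 1*(-14) = -8 + 14 = 6)
H(Z) = -11/2 (H(Z) = -8 + (0*Z + 5)/2 = -8 + (0 + 5)/2 = -8 + (1/2)*5 = -8 + 5/2 = -11/2)
N*(H(6) + (-4 + 0)**2) = 6*(-11/2 + (-4 + 0)**2) = 6*(-11/2 + (-4)**2) = 6*(-11/2 + 16) = 6*(21/2) = 63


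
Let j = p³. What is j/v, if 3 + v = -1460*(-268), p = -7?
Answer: -343/391277 ≈ -0.00087662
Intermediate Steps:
v = 391277 (v = -3 - 1460*(-268) = -3 + 391280 = 391277)
j = -343 (j = (-7)³ = -343)
j/v = -343/391277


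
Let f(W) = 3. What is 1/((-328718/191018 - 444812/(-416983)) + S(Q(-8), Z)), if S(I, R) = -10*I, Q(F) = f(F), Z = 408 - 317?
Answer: -39825629347/1220820239999 ≈ -0.032622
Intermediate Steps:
Z = 91
Q(F) = 3
1/((-328718/191018 - 444812/(-416983)) + S(Q(-8), Z)) = 1/((-328718/191018 - 444812/(-416983)) - 10*3) = 1/((-328718*1/191018 - 444812*(-1/416983)) - 30) = 1/((-164359/95509 + 444812/416983) - 30) = 1/(-26051359589/39825629347 - 30) = 1/(-1220820239999/39825629347) = -39825629347/1220820239999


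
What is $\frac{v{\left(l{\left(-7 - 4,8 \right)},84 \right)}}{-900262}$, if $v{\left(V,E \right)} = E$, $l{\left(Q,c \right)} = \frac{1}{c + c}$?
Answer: $- \frac{42}{450131} \approx -9.3306 \cdot 10^{-5}$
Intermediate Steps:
$l{\left(Q,c \right)} = \frac{1}{2 c}$
$\frac{v{\left(l{\left(-7 - 4,8 \right)},84 \right)}}{-900262} = \frac{84}{-900262} = 84 \left(- \frac{1}{900262}\right) = - \frac{42}{450131}$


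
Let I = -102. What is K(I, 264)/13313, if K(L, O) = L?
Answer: -102/13313 ≈ -0.0076617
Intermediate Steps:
K(I, 264)/13313 = -102/13313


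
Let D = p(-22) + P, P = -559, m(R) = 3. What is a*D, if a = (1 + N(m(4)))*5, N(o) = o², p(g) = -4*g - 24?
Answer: -24750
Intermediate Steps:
p(g) = -24 - 4*g
D = -495 (D = (-24 - 4*(-22)) - 559 = (-24 + 88) - 559 = 64 - 559 = -495)
a = 50 (a = (1 + 3²)*5 = (1 + 9)*5 = 10*5 = 50)
a*D = 50*(-495) = -24750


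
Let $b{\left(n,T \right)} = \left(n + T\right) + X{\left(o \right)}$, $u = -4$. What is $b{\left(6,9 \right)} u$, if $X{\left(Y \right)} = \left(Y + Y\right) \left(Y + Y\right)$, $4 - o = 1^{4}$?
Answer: $-204$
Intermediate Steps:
$o = 3$ ($o = 4 - 1^{4} = 4 - 1 = 3$)
$X{\left(Y \right)} = 4 Y^{2}$ ($X{\left(Y \right)} = 2 Y 2 Y = 4 Y^{2}$)
$b{\left(n,T \right)} = 36 + T + n$ ($b{\left(n,T \right)} = \left(n + T\right) + 4 \cdot 3^{2} = \left(T + n\right) + 4 \cdot 9 = \left(T + n\right) + 36 = 36 + T + n$)
$b{\left(6,9 \right)} u = \left(36 + 9 + 6\right) \left(-4\right) = 51 \left(-4\right) = -204$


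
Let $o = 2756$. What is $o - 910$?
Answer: $1846$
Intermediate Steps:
$o - 910 = 2756 - 910 = 1846$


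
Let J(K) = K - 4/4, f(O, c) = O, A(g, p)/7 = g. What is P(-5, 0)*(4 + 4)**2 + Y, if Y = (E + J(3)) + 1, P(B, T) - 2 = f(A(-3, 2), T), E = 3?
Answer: -1210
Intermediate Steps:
A(g, p) = 7*g
J(K) = -1 + K (J(K) = K - 4*1/4 = K - 1 = -1 + K)
P(B, T) = -19 (P(B, T) = 2 + 7*(-3) = 2 - 21 = -19)
Y = 6 (Y = (3 + (-1 + 3)) + 1 = (3 + 2) + 1 = 5 + 1 = 6)
P(-5, 0)*(4 + 4)**2 + Y = -19*(4 + 4)**2 + 6 = -19*8**2 + 6 = -19*64 + 6 = -1216 + 6 = -1210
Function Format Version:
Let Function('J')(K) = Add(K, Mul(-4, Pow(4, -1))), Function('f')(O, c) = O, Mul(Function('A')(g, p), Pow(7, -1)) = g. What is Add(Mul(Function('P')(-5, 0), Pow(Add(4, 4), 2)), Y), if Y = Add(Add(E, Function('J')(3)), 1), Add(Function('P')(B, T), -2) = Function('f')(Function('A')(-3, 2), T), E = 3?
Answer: -1210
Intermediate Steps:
Function('A')(g, p) = Mul(7, g)
Function('J')(K) = Add(-1, K) (Function('J')(K) = Add(K, Mul(-4, Rational(1, 4))) = Add(K, -1) = Add(-1, K))
Function('P')(B, T) = -19 (Function('P')(B, T) = Add(2, Mul(7, -3)) = Add(2, -21) = -19)
Y = 6 (Y = Add(Add(3, Add(-1, 3)), 1) = Add(Add(3, 2), 1) = Add(5, 1) = 6)
Add(Mul(Function('P')(-5, 0), Pow(Add(4, 4), 2)), Y) = Add(Mul(-19, Pow(Add(4, 4), 2)), 6) = Add(Mul(-19, Pow(8, 2)), 6) = Add(Mul(-19, 64), 6) = Add(-1216, 6) = -1210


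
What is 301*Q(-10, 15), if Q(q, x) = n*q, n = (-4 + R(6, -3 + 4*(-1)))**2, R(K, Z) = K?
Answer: -12040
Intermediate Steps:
n = 4 (n = (-4 + 6)**2 = 2**2 = 4)
Q(q, x) = 4*q
301*Q(-10, 15) = 301*(4*(-10)) = 301*(-40) = -12040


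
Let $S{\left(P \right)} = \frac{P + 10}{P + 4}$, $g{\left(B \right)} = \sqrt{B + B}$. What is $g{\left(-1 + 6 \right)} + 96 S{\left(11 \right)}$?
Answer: $\frac{672}{5} + \sqrt{10} \approx 137.56$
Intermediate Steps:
$g{\left(B \right)} = \sqrt{2} \sqrt{B}$ ($g{\left(B \right)} = \sqrt{2 B} = \sqrt{2} \sqrt{B}$)
$S{\left(P \right)} = \frac{10 + P}{4 + P}$
$g{\left(-1 + 6 \right)} + 96 S{\left(11 \right)} = \sqrt{2} \sqrt{-1 + 6} + 96 \frac{10 + 11}{4 + 11} = \sqrt{2} \sqrt{5} + 96 \cdot \frac{1}{15} \cdot 21 = \sqrt{10} + 96 \cdot \frac{1}{15} \cdot 21 = \sqrt{10} + 96 \cdot \frac{7}{5} = \sqrt{10} + \frac{672}{5} = \frac{672}{5} + \sqrt{10}$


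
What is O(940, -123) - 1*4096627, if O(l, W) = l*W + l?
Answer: -4211307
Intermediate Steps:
O(l, W) = l + W*l (O(l, W) = W*l + l = l + W*l)
O(940, -123) - 1*4096627 = 940*(1 - 123) - 1*4096627 = 940*(-122) - 4096627 = -114680 - 4096627 = -4211307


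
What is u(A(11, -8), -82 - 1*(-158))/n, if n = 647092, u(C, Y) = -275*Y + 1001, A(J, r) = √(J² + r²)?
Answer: -19899/647092 ≈ -0.030751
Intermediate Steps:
u(C, Y) = 1001 - 275*Y
u(A(11, -8), -82 - 1*(-158))/n = (1001 - 275*(-82 - 1*(-158)))/647092 = (1001 - 275*(-82 + 158))*(1/647092) = (1001 - 275*76)*(1/647092) = (1001 - 20900)*(1/647092) = -19899*1/647092 = -19899/647092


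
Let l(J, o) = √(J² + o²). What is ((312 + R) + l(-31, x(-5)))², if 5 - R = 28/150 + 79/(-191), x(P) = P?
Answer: 20852777110426/205205625 + 9088552*√986/14325 ≈ 1.2154e+5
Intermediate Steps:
R = 74876/14325 (R = 5 - (28/150 + 79/(-191)) = 5 - (28*(1/150) + 79*(-1/191)) = 5 - (14/75 - 79/191) = 5 - 1*(-3251/14325) = 5 + 3251/14325 = 74876/14325 ≈ 5.2269)
((312 + R) + l(-31, x(-5)))² = ((312 + 74876/14325) + √((-31)² + (-5)²))² = (4544276/14325 + √(961 + 25))² = (4544276/14325 + √986)²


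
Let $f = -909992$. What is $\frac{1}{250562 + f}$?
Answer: $- \frac{1}{659430} \approx -1.5165 \cdot 10^{-6}$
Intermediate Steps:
$\frac{1}{250562 + f} = \frac{1}{250562 - 909992} = \frac{1}{-659430} = - \frac{1}{659430}$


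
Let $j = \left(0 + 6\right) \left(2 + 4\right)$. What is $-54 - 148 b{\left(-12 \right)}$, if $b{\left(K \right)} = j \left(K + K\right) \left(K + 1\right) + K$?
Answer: $-1404870$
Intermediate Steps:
$j = 36$ ($j = 6 \cdot 6 = 36$)
$b{\left(K \right)} = K + 72 K \left(1 + K\right)$ ($b{\left(K \right)} = 36 \left(K + K\right) \left(K + 1\right) + K = 36 \cdot 2 K \left(1 + K\right) + K = 72 K \left(1 + K\right) + K = K + 72 K \left(1 + K\right)$)
$-54 - 148 b{\left(-12 \right)} = -54 - 148 \left(- 12 \left(73 + 72 \left(-12\right)\right)\right) = -54 - 148 \left(- 12 \left(73 - 864\right)\right) = -54 - 148 \left(\left(-12\right) \left(-791\right)\right) = -54 - 1404816 = -1404870$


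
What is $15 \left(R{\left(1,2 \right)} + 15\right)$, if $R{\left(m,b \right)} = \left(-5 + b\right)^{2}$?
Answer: $360$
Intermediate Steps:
$15 \left(R{\left(1,2 \right)} + 15\right) = 15 \left(\left(-5 + 2\right)^{2} + 15\right) = 15 \left(\left(-3\right)^{2} + 15\right) = 15 \left(9 + 15\right) = 15 \cdot 24 = 360$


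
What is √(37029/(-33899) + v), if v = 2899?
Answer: 2*√832526998657/33899 ≈ 53.832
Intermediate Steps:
√(37029/(-33899) + v) = √(37029/(-33899) + 2899) = √(37029*(-1/33899) + 2899) = √(-37029/33899 + 2899) = √(98236172/33899) = 2*√832526998657/33899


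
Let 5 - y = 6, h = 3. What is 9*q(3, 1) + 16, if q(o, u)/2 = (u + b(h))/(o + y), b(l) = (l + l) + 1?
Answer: 88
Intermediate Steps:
b(l) = 1 + 2*l (b(l) = 2*l + 1 = 1 + 2*l)
y = -1 (y = 5 - 1*6 = 5 - 6 = -1)
q(o, u) = 2*(7 + u)/(-1 + o) (q(o, u) = 2*((u + (1 + 2*3))/(o - 1)) = 2*((u + (1 + 6))/(-1 + o)) = 2*((u + 7)/(-1 + o)) = 2*((7 + u)/(-1 + o)) = 2*(7 + u)/(-1 + o))
9*q(3, 1) + 16 = 9*(2*(7 + 1)/(-1 + 3)) + 16 = 9*(2*8/2) + 16 = 9*(2*(½)*8) + 16 = 9*8 + 16 = 72 + 16 = 88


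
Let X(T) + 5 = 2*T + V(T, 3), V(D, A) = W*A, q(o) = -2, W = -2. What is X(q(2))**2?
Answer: 225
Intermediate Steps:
V(D, A) = -2*A
X(T) = -11 + 2*T (X(T) = -5 + (2*T - 2*3) = -5 + (2*T - 6) = -5 + (-6 + 2*T) = -11 + 2*T)
X(q(2))**2 = (-11 + 2*(-2))**2 = (-11 - 4)**2 = (-15)**2 = 225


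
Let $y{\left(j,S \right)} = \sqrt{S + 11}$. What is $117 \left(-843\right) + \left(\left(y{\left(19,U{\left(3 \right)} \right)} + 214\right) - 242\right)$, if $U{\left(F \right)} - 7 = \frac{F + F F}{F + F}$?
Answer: $-98659 + 2 \sqrt{5} \approx -98655.0$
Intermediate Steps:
$U{\left(F \right)} = 7 + \frac{F + F^{2}}{2 F}$ ($U{\left(F \right)} = 7 + \frac{F + F F}{F + F} = 7 + \frac{F + F^{2}}{2 F}$)
$y{\left(j,S \right)} = \sqrt{11 + S}$
$117 \left(-843\right) + \left(\left(y{\left(19,U{\left(3 \right)} \right)} + 214\right) - 242\right) = 117 \left(-843\right) - \left(28 - \sqrt{11 + \left(\frac{15}{2} + \frac{1}{2} \cdot 3\right)}\right) = -98631 - \left(28 - \sqrt{11 + \left(\frac{15}{2} + \frac{3}{2}\right)}\right) = -98631 - \left(28 - \sqrt{11 + 9}\right) = -98631 - \left(28 - 2 \sqrt{5}\right) = -98659 + 2 \sqrt{5}$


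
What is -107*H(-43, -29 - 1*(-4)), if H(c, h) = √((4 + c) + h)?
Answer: -856*I ≈ -856.0*I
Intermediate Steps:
H(c, h) = √(4 + c + h)
-107*H(-43, -29 - 1*(-4)) = -107*√(4 - 43 + (-29 - 1*(-4))) = -107*√(4 - 43 + (-29 + 4)) = -107*√(4 - 43 - 25) = -856*I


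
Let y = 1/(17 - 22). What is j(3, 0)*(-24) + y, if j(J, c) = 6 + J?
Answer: -1081/5 ≈ -216.20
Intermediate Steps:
y = -⅕ (y = 1/(-5) = -⅕ ≈ -0.20000)
j(3, 0)*(-24) + y = (6 + 3)*(-24) - ⅕ = 9*(-24) - ⅕ = -216 - ⅕ = -1081/5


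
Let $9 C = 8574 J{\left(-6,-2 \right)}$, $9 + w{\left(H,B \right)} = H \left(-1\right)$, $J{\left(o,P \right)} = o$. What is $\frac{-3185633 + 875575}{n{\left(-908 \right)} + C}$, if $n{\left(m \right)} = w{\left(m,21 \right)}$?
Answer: $\frac{2310058}{4817} \approx 479.56$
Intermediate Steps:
$w{\left(H,B \right)} = -9 - H$ ($w{\left(H,B \right)} = -9 + H \left(-1\right) = -9 - H$)
$n{\left(m \right)} = -9 - m$
$C = -5716$ ($C = \frac{8574 \left(-6\right)}{9} = \frac{1}{9} \left(-51444\right) = -5716$)
$\frac{-3185633 + 875575}{n{\left(-908 \right)} + C} = \frac{-3185633 + 875575}{\left(-9 - -908\right) - 5716} = - \frac{2310058}{\left(-9 + 908\right) - 5716} = - \frac{2310058}{899 - 5716} = - \frac{2310058}{-4817} = \left(-2310058\right) \left(- \frac{1}{4817}\right) = \frac{2310058}{4817}$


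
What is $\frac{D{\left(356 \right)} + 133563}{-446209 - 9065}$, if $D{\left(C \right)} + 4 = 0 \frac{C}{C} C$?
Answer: $- \frac{133559}{455274} \approx -0.29336$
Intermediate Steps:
$D{\left(C \right)} = -4$ ($D{\left(C \right)} = -4 + 0 \frac{C}{C} C = -4 + 0 \cdot 1 C = -4 + 0 C = -4 + 0 = -4$)
$\frac{D{\left(356 \right)} + 133563}{-446209 - 9065} = \frac{-4 + 133563}{-446209 - 9065} = \frac{133559}{-455274} = 133559 \left(- \frac{1}{455274}\right) = - \frac{133559}{455274}$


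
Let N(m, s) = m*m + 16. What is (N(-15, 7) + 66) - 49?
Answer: 258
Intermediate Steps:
N(m, s) = 16 + m² (N(m, s) = m² + 16 = 16 + m²)
(N(-15, 7) + 66) - 49 = ((16 + (-15)²) + 66) - 49 = ((16 + 225) + 66) - 49 = (241 + 66) - 49 = 307 - 49 = 258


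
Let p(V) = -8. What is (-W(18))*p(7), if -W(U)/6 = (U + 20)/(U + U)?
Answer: -152/3 ≈ -50.667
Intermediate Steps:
W(U) = -3*(20 + U)/U (W(U) = -6*(U + 20)/(U + U) = -6*(20 + U)/(2*U) = -6*(20 + U)*1/(2*U) = -3*(20 + U)/U)
(-W(18))*p(7) = -(-3 - 60/18)*(-8) = -(-3 - 60*1/18)*(-8) = -(-3 - 10/3)*(-8) = -1*(-19/3)*(-8) = (19/3)*(-8) = -152/3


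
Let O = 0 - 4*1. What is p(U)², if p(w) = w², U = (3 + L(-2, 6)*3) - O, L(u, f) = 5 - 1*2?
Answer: 65536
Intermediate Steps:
L(u, f) = 3 (L(u, f) = 5 - 2 = 3)
O = -4 (O = 0 - 4 = -4)
U = 16 (U = (3 + 3*3) - 1*(-4) = (3 + 9) + 4 = 12 + 4 = 16)
p(U)² = (16²)² = 256² = 65536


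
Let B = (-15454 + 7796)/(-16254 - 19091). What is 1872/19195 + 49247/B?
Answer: 33411507287701/146995310 ≈ 2.2730e+5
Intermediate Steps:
B = 7658/35345 (B = -7658/(-35345) = -7658*(-1/35345) = 7658/35345 ≈ 0.21666)
1872/19195 + 49247/B = 1872/19195 + 49247/(7658/35345) = 1872*(1/19195) + 49247*(35345/7658) = 1872/19195 + 1740635215/7658 = 33411507287701/146995310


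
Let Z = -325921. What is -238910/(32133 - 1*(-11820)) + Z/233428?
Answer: -770258123/112745724 ≈ -6.8318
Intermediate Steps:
-238910/(32133 - 1*(-11820)) + Z/233428 = -238910/(32133 - 1*(-11820)) - 325921/233428 = -238910/(32133 + 11820) - 325921*1/233428 = -238910/43953 - 325921/233428 = -238910*1/43953 - 325921/233428 = -34130/6279 - 325921/233428 = -770258123/112745724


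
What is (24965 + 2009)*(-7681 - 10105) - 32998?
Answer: -479792562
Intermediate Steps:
(24965 + 2009)*(-7681 - 10105) - 32998 = 26974*(-17786) - 32998 = -479759564 - 32998 = -479792562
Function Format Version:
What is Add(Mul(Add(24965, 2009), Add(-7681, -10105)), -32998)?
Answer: -479792562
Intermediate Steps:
Add(Mul(Add(24965, 2009), Add(-7681, -10105)), -32998) = Add(Mul(26974, -17786), -32998) = Add(-479759564, -32998) = -479792562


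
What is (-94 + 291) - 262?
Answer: -65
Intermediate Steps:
(-94 + 291) - 262 = 197 - 262 = -65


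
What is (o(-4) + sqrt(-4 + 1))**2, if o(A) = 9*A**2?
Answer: (144 + I*sqrt(3))**2 ≈ 20733.0 + 498.8*I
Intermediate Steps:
(o(-4) + sqrt(-4 + 1))**2 = (9*(-4)**2 + sqrt(-4 + 1))**2 = (9*16 + sqrt(-3))**2 = (144 + I*sqrt(3))**2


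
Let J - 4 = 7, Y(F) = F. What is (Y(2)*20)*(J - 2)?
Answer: 360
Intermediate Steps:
J = 11 (J = 4 + 7 = 11)
(Y(2)*20)*(J - 2) = (2*20)*(11 - 2) = 40*9 = 360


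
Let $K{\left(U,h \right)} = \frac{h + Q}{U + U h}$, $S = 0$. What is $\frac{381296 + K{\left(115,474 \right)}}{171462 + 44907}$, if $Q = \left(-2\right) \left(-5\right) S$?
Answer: $\frac{20828294474}{11819156625} \approx 1.7622$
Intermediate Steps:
$Q = 0$ ($Q = \left(-2\right) \left(-5\right) 0 = 10 \cdot 0 = 0$)
$K{\left(U,h \right)} = \frac{h}{U + U h}$ ($K{\left(U,h \right)} = \frac{h + 0}{U + U h} = \frac{h}{U + U h}$)
$\frac{381296 + K{\left(115,474 \right)}}{171462 + 44907} = \frac{381296 + \frac{474}{115 \left(1 + 474\right)}}{171462 + 44907} = \frac{381296 + 474 \cdot \frac{1}{115} \cdot \frac{1}{475}}{216369} = \left(381296 + 474 \cdot \frac{1}{115} \cdot \frac{1}{475}\right) \frac{1}{216369} = \left(381296 + \frac{474}{54625}\right) \frac{1}{216369} = \frac{20828294474}{54625} \cdot \frac{1}{216369} = \frac{20828294474}{11819156625}$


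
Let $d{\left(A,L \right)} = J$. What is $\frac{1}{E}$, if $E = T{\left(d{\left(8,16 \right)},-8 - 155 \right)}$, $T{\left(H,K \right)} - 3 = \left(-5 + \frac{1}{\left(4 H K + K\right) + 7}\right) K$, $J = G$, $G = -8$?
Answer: $\frac{5060}{4138917} \approx 0.0012225$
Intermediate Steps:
$J = -8$
$d{\left(A,L \right)} = -8$
$T{\left(H,K \right)} = 3 + K \left(-5 + \frac{1}{7 + K + 4 H K}\right)$ ($T{\left(H,K \right)} = 3 + \left(-5 + \frac{1}{\left(4 H K + K\right) + 7}\right) K = 3 + \left(-5 + \frac{1}{\left(K + 4 H K\right) + 7}\right) K = 3 + \left(-5 + \frac{1}{7 + K + 4 H K}\right) K = 3 + K \left(-5 + \frac{1}{7 + K + 4 H K}\right)$)
$E = \frac{4138917}{5060}$ ($E = \frac{21 - 31 \left(-8 - 155\right) - 5 \left(-8 - 155\right)^{2} - - 160 \left(-8 - 155\right)^{2} + 12 \left(-8\right) \left(-8 - 155\right)}{7 - 163 + 4 \left(-8\right) \left(-8 - 155\right)} = \frac{21 - -5053 - 5 \left(-163\right)^{2} - - 160 \left(-163\right)^{2} + 12 \left(-8\right) \left(-163\right)}{7 - 163 + 4 \left(-8\right) \left(-163\right)} = \frac{21 + 5053 - 132845 - \left(-160\right) 26569 + 15648}{7 - 163 + 5216} = \frac{21 + 5053 - 132845 + 4251040 + 15648}{5060} = \frac{1}{5060} \cdot 4138917 = \frac{4138917}{5060} \approx 817.97$)
$\frac{1}{E} = \frac{1}{\frac{4138917}{5060}} = \frac{5060}{4138917}$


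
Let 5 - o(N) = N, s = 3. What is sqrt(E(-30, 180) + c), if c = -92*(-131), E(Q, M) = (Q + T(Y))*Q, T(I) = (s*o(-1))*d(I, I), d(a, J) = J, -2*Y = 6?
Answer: 2*sqrt(3643) ≈ 120.71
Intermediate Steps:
Y = -3 (Y = -1/2*6 = -3)
o(N) = 5 - N
T(I) = 18*I (T(I) = (3*(5 - 1*(-1)))*I = (3*(5 + 1))*I = (3*6)*I = 18*I)
E(Q, M) = Q*(-54 + Q) (E(Q, M) = (Q + 18*(-3))*Q = (Q - 54)*Q = (-54 + Q)*Q = Q*(-54 + Q))
c = 12052
sqrt(E(-30, 180) + c) = sqrt(-30*(-54 - 30) + 12052) = sqrt(-30*(-84) + 12052) = sqrt(2520 + 12052) = sqrt(14572) = 2*sqrt(3643)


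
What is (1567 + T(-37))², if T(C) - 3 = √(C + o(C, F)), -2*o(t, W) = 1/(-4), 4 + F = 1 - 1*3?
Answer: (6280 + I*√590)²/16 ≈ 2.4649e+6 + 19068.0*I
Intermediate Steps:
F = -6 (F = -4 + (1 - 1*3) = -4 + (1 - 3) = -4 - 2 = -6)
o(t, W) = ⅛ (o(t, W) = -1/(2*(-4)) = -(-1)/(2*4) = -½*(-¼) = ⅛)
T(C) = 3 + √(⅛ + C) (T(C) = 3 + √(C + ⅛) = 3 + √(⅛ + C))
(1567 + T(-37))² = (1567 + (3 + √(2 + 16*(-37))/4))² = (1567 + (3 + √(2 - 592)/4))² = (1567 + (3 + √(-590)/4))² = (1567 + (3 + (I*√590)/4))² = (1567 + (3 + I*√590/4))² = (1570 + I*√590/4)²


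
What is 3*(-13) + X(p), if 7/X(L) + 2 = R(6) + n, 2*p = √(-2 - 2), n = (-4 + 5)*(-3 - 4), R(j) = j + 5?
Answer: -71/2 ≈ -35.500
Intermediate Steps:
R(j) = 5 + j
n = -7 (n = 1*(-7) = -7)
p = I (p = √(-2 - 2)/2 = √(-4)/2 = (2*I)/2 = I ≈ 1.0*I)
X(L) = 7/2 (X(L) = 7/(-2 + ((5 + 6) - 7)) = 7/(-2 + (11 - 7)) = 7/(-2 + 4) = 7/2)
3*(-13) + X(p) = 3*(-13) + 7/2 = -39 + 7/2 = -71/2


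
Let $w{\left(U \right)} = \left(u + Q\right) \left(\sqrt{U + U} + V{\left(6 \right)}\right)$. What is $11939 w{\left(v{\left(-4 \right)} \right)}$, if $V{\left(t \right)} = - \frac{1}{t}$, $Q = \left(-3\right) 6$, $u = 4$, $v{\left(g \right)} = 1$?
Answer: $\frac{83573}{3} - 167146 \sqrt{2} \approx -2.0852 \cdot 10^{5}$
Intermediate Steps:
$Q = -18$
$w{\left(U \right)} = \frac{7}{3} - 14 \sqrt{2} \sqrt{U}$ ($w{\left(U \right)} = \left(4 - 18\right) \left(\sqrt{U + U} - \frac{1}{6}\right) = - 14 \left(\sqrt{2 U} - \frac{1}{6}\right) = - 14 \left(\sqrt{2} \sqrt{U} - \frac{1}{6}\right) = - 14 \left(- \frac{1}{6} + \sqrt{2} \sqrt{U}\right) = \frac{7}{3} - 14 \sqrt{2} \sqrt{U}$)
$11939 w{\left(v{\left(-4 \right)} \right)} = 11939 \left(\frac{7}{3} - 14 \sqrt{2} \sqrt{1}\right) = 11939 \left(\frac{7}{3} - 14 \sqrt{2} \cdot 1\right) = 11939 \left(\frac{7}{3} - 14 \sqrt{2}\right) = \frac{83573}{3} - 167146 \sqrt{2}$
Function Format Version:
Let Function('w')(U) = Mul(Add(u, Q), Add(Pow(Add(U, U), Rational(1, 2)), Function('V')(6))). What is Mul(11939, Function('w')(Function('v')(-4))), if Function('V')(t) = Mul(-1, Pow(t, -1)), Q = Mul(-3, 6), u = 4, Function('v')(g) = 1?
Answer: Add(Rational(83573, 3), Mul(-167146, Pow(2, Rational(1, 2)))) ≈ -2.0852e+5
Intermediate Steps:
Q = -18
Function('w')(U) = Add(Rational(7, 3), Mul(-14, Pow(2, Rational(1, 2)), Pow(U, Rational(1, 2)))) (Function('w')(U) = Mul(Add(4, -18), Add(Pow(Add(U, U), Rational(1, 2)), Mul(-1, Pow(6, -1)))) = Mul(-14, Add(Pow(Mul(2, U), Rational(1, 2)), Mul(-1, Rational(1, 6)))) = Mul(-14, Add(Mul(Pow(2, Rational(1, 2)), Pow(U, Rational(1, 2))), Rational(-1, 6))) = Mul(-14, Add(Rational(-1, 6), Mul(Pow(2, Rational(1, 2)), Pow(U, Rational(1, 2))))) = Add(Rational(7, 3), Mul(-14, Pow(2, Rational(1, 2)), Pow(U, Rational(1, 2)))))
Mul(11939, Function('w')(Function('v')(-4))) = Mul(11939, Add(Rational(7, 3), Mul(-14, Pow(2, Rational(1, 2)), Pow(1, Rational(1, 2))))) = Mul(11939, Add(Rational(7, 3), Mul(-14, Pow(2, Rational(1, 2)), 1))) = Mul(11939, Add(Rational(7, 3), Mul(-14, Pow(2, Rational(1, 2))))) = Add(Rational(83573, 3), Mul(-167146, Pow(2, Rational(1, 2))))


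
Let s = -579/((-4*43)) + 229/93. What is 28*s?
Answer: 652645/3999 ≈ 163.20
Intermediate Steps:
s = 93235/15996 (s = -579/(-172) + 229*(1/93) = -579*(-1/172) + 229/93 = 579/172 + 229/93 = 93235/15996 ≈ 5.8286)
28*s = 28*(93235/15996) = 652645/3999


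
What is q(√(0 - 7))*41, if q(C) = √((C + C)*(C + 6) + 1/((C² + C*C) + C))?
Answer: 41*7^(¾)*√((-182*√7 - 113*I)/(1 + 2*I*√7))/7 ≈ 131.73 + 202.49*I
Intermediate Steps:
q(C) = √(1/(C + 2*C²) + 2*C*(6 + C)) (q(C) = √((2*C)*(6 + C) + 1/((C² + C²) + C)) = √(2*C*(6 + C) + 1/(2*C² + C)) = √(2*C*(6 + C) + 1/(C + 2*C²)) = √(1/(C + 2*C²) + 2*C*(6 + C)))
q(√(0 - 7))*41 = √((1 + 2*(√(0 - 7))²*(1 + 2*√(0 - 7))*(6 + √(0 - 7)))/((√(0 - 7))*(1 + 2*√(0 - 7))))*41 = √((1 + 2*(√(-7))²*(1 + 2*√(-7))*(6 + √(-7)))/((√(-7))*(1 + 2*√(-7))))*41 = √((1 + 2*(I*√7)²*(1 + 2*(I*√7))*(6 + I*√7))/(((I*√7))*(1 + 2*(I*√7))))*41 = √((-I*√7/7)*(1 + 2*(-7)*(1 + 2*I*√7)*(6 + I*√7))/(1 + 2*I*√7))*41 = √((-I*√7/7)*(1 - 14*(1 + 2*I*√7)*(6 + I*√7))/(1 + 2*I*√7))*41 = √(-I*√7*(1 - 14*(1 + 2*I*√7)*(6 + I*√7))/(7*(1 + 2*I*√7)))*41 = (7^(¾)*√(-I*(1 - 14*(1 + 2*I*√7)*(6 + I*√7))/(1 + 2*I*√7))/7)*41 = 41*7^(¾)*√(-I*(1 - 14*(1 + 2*I*√7)*(6 + I*√7))/(1 + 2*I*√7))/7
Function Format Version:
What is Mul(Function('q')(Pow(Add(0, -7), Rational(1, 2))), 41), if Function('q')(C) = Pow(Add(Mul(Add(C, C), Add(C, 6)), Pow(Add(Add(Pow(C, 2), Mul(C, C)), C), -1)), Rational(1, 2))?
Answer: Mul(Rational(41, 7), Pow(7, Rational(3, 4)), Pow(Mul(Pow(Add(1, Mul(2, I, Pow(7, Rational(1, 2)))), -1), Add(Mul(-182, Pow(7, Rational(1, 2))), Mul(-113, I))), Rational(1, 2))) ≈ Add(131.73, Mul(202.49, I))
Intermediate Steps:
Function('q')(C) = Pow(Add(Pow(Add(C, Mul(2, Pow(C, 2))), -1), Mul(2, C, Add(6, C))), Rational(1, 2)) (Function('q')(C) = Pow(Add(Mul(Mul(2, C), Add(6, C)), Pow(Add(Add(Pow(C, 2), Pow(C, 2)), C), -1)), Rational(1, 2)) = Pow(Add(Mul(2, C, Add(6, C)), Pow(Add(Mul(2, Pow(C, 2)), C), -1)), Rational(1, 2)) = Pow(Add(Mul(2, C, Add(6, C)), Pow(Add(C, Mul(2, Pow(C, 2))), -1)), Rational(1, 2)) = Pow(Add(Pow(Add(C, Mul(2, Pow(C, 2))), -1), Mul(2, C, Add(6, C))), Rational(1, 2)))
Mul(Function('q')(Pow(Add(0, -7), Rational(1, 2))), 41) = Mul(Pow(Mul(Pow(Pow(Add(0, -7), Rational(1, 2)), -1), Pow(Add(1, Mul(2, Pow(Add(0, -7), Rational(1, 2)))), -1), Add(1, Mul(2, Pow(Pow(Add(0, -7), Rational(1, 2)), 2), Add(1, Mul(2, Pow(Add(0, -7), Rational(1, 2)))), Add(6, Pow(Add(0, -7), Rational(1, 2)))))), Rational(1, 2)), 41) = Mul(Pow(Mul(Pow(Pow(-7, Rational(1, 2)), -1), Pow(Add(1, Mul(2, Pow(-7, Rational(1, 2)))), -1), Add(1, Mul(2, Pow(Pow(-7, Rational(1, 2)), 2), Add(1, Mul(2, Pow(-7, Rational(1, 2)))), Add(6, Pow(-7, Rational(1, 2)))))), Rational(1, 2)), 41) = Mul(Pow(Mul(Pow(Mul(I, Pow(7, Rational(1, 2))), -1), Pow(Add(1, Mul(2, Mul(I, Pow(7, Rational(1, 2))))), -1), Add(1, Mul(2, Pow(Mul(I, Pow(7, Rational(1, 2))), 2), Add(1, Mul(2, Mul(I, Pow(7, Rational(1, 2))))), Add(6, Mul(I, Pow(7, Rational(1, 2))))))), Rational(1, 2)), 41) = Mul(Pow(Mul(Mul(Rational(-1, 7), I, Pow(7, Rational(1, 2))), Pow(Add(1, Mul(2, I, Pow(7, Rational(1, 2)))), -1), Add(1, Mul(2, -7, Add(1, Mul(2, I, Pow(7, Rational(1, 2)))), Add(6, Mul(I, Pow(7, Rational(1, 2))))))), Rational(1, 2)), 41) = Mul(Pow(Mul(Mul(Rational(-1, 7), I, Pow(7, Rational(1, 2))), Pow(Add(1, Mul(2, I, Pow(7, Rational(1, 2)))), -1), Add(1, Mul(-14, Add(1, Mul(2, I, Pow(7, Rational(1, 2)))), Add(6, Mul(I, Pow(7, Rational(1, 2))))))), Rational(1, 2)), 41) = Mul(Pow(Mul(Rational(-1, 7), I, Pow(7, Rational(1, 2)), Pow(Add(1, Mul(2, I, Pow(7, Rational(1, 2)))), -1), Add(1, Mul(-14, Add(1, Mul(2, I, Pow(7, Rational(1, 2)))), Add(6, Mul(I, Pow(7, Rational(1, 2))))))), Rational(1, 2)), 41) = Mul(Mul(Rational(1, 7), Pow(7, Rational(3, 4)), Pow(Mul(-1, I, Pow(Add(1, Mul(2, I, Pow(7, Rational(1, 2)))), -1), Add(1, Mul(-14, Add(1, Mul(2, I, Pow(7, Rational(1, 2)))), Add(6, Mul(I, Pow(7, Rational(1, 2))))))), Rational(1, 2))), 41) = Mul(Rational(41, 7), Pow(7, Rational(3, 4)), Pow(Mul(-1, I, Pow(Add(1, Mul(2, I, Pow(7, Rational(1, 2)))), -1), Add(1, Mul(-14, Add(1, Mul(2, I, Pow(7, Rational(1, 2)))), Add(6, Mul(I, Pow(7, Rational(1, 2))))))), Rational(1, 2)))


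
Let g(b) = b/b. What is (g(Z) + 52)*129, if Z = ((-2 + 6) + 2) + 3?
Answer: 6837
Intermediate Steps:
Z = 9 (Z = (4 + 2) + 3 = 6 + 3 = 9)
g(b) = 1
(g(Z) + 52)*129 = (1 + 52)*129 = 53*129 = 6837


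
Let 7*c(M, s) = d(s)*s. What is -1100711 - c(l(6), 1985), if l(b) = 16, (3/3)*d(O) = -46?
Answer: -7613667/7 ≈ -1.0877e+6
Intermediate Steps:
d(O) = -46
c(M, s) = -46*s/7 (c(M, s) = (-46*s)/7 = -46*s/7)
-1100711 - c(l(6), 1985) = -1100711 - (-46)*1985/7 = -1100711 - 1*(-91310/7) = -1100711 + 91310/7 = -7613667/7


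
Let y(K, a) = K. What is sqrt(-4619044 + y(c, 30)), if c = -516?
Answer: 2*I*sqrt(1154890) ≈ 2149.3*I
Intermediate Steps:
sqrt(-4619044 + y(c, 30)) = sqrt(-4619044 - 516) = sqrt(-4619560) = 2*I*sqrt(1154890)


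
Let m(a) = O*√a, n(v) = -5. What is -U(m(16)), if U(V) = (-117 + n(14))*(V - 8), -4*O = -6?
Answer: -244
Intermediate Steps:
O = 3/2 (O = -¼*(-6) = 3/2 ≈ 1.5000)
m(a) = 3*√a/2
U(V) = 976 - 122*V (U(V) = (-117 - 5)*(V - 8) = -122*(-8 + V) = 976 - 122*V)
-U(m(16)) = -(976 - 183*√16) = -(976 - 183*4) = -(976 - 122*6) = -(976 - 732) = -1*244 = -244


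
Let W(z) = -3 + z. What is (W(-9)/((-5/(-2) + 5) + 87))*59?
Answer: -472/63 ≈ -7.4921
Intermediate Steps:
(W(-9)/((-5/(-2) + 5) + 87))*59 = ((-3 - 9)/((-5/(-2) + 5) + 87))*59 = -12/((-5*(-1/2) + 5) + 87)*59 = -12/((5/2 + 5) + 87)*59 = -12/(15/2 + 87)*59 = -12/189/2*59 = -12*2/189*59 = -8/63*59 = -472/63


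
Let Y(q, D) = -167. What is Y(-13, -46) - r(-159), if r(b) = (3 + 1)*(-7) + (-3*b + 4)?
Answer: -620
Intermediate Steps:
r(b) = -24 - 3*b (r(b) = 4*(-7) + (4 - 3*b) = -28 + (4 - 3*b) = -24 - 3*b)
Y(-13, -46) - r(-159) = -167 - (-24 - 3*(-159)) = -167 - (-24 + 477) = -167 - 1*453 = -167 - 453 = -620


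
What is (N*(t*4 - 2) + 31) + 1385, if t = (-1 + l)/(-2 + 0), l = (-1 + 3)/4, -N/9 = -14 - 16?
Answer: 1146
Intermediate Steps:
N = 270 (N = -9*(-14 - 16) = -9*(-30) = 270)
l = ½ (l = 2*(¼) = ½ ≈ 0.50000)
t = ¼ (t = (-1 + ½)/(-2 + 0) = -½/(-2) = -½*(-½) = ¼ ≈ 0.25000)
(N*(t*4 - 2) + 31) + 1385 = (270*((¼)*4 - 2) + 31) + 1385 = (270*(1 - 2) + 31) + 1385 = (270*(-1) + 31) + 1385 = (-270 + 31) + 1385 = -239 + 1385 = 1146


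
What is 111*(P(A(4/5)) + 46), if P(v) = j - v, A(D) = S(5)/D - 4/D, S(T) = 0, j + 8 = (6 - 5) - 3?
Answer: 4551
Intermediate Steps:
j = -10 (j = -8 + ((6 - 5) - 3) = -8 + (1 - 3) = -8 - 2 = -10)
A(D) = -4/D (A(D) = 0/D - 4/D = 0 - 4/D = -4/D)
P(v) = -10 - v
111*(P(A(4/5)) + 46) = 111*((-10 - (-4)/(4/5)) + 46) = 111*((-10 - (-4)/(4*(⅕))) + 46) = 111*((-10 - (-4)/⅘) + 46) = 111*((-10 - (-4)*5/4) + 46) = 111*((-10 - 1*(-5)) + 46) = 111*((-10 + 5) + 46) = 111*(-5 + 46) = 111*41 = 4551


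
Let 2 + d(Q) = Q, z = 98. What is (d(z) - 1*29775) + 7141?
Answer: -22538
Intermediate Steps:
d(Q) = -2 + Q
(d(z) - 1*29775) + 7141 = ((-2 + 98) - 1*29775) + 7141 = (96 - 29775) + 7141 = -29679 + 7141 = -22538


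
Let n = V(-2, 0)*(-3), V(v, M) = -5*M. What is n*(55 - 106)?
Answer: 0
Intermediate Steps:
n = 0 (n = -5*0*(-3) = 0*(-3) = 0)
n*(55 - 106) = 0*(55 - 106) = 0*(-51) = 0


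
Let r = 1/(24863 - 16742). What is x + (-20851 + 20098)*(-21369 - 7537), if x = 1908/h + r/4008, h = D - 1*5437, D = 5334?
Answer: 72972135012360631/3352543704 ≈ 2.1766e+7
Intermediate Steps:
h = -103 (h = 5334 - 1*5437 = 5334 - 5437 = -103)
r = 1/8121 ≈ 0.00012314
x = -62103430841/3352543704 (x = 1908/(-103) + (1/8121)/4008 = 1908*(-1/103) + (1/8121)*(1/4008) = -1908/103 + 1/32548968 = -62103430841/3352543704 ≈ -18.524)
x + (-20851 + 20098)*(-21369 - 7537) = -62103430841/3352543704 + (-20851 + 20098)*(-21369 - 7537) = -62103430841/3352543704 - 753*(-28906) = -62103430841/3352543704 + 21766218 = 72972135012360631/3352543704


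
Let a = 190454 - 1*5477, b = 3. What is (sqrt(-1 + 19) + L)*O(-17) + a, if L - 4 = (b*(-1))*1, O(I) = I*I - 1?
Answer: 185265 + 864*sqrt(2) ≈ 1.8649e+5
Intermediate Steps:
O(I) = -1 + I**2 (O(I) = I**2 - 1 = -1 + I**2)
L = 1 (L = 4 + (3*(-1))*1 = 4 - 3*1 = 4 - 3 = 1)
a = 184977 (a = 190454 - 5477 = 184977)
(sqrt(-1 + 19) + L)*O(-17) + a = (sqrt(-1 + 19) + 1)*(-1 + (-17)**2) + 184977 = (sqrt(18) + 1)*(-1 + 289) + 184977 = (3*sqrt(2) + 1)*288 + 184977 = (1 + 3*sqrt(2))*288 + 184977 = (288 + 864*sqrt(2)) + 184977 = 185265 + 864*sqrt(2)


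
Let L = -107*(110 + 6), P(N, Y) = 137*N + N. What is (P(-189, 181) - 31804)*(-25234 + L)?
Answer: 2179176356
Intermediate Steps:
P(N, Y) = 138*N
L = -12412 (L = -107*116 = -12412)
(P(-189, 181) - 31804)*(-25234 + L) = (138*(-189) - 31804)*(-25234 - 12412) = (-26082 - 31804)*(-37646) = -57886*(-37646) = 2179176356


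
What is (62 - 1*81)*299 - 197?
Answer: -5878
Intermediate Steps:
(62 - 1*81)*299 - 197 = (62 - 81)*299 - 197 = -19*299 - 197 = -5681 - 197 = -5878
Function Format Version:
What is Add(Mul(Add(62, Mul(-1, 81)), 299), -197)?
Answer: -5878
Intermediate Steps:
Add(Mul(Add(62, Mul(-1, 81)), 299), -197) = Add(Mul(Add(62, -81), 299), -197) = Add(Mul(-19, 299), -197) = Add(-5681, -197) = -5878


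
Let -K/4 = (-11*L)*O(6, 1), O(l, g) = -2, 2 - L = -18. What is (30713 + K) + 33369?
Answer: 62322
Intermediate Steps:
L = 20 (L = 2 - 1*(-18) = 2 + 18 = 20)
K = -1760 (K = -4*(-11*20)*(-2) = -(-880)*(-2) = -4*440 = -1760)
(30713 + K) + 33369 = (30713 - 1760) + 33369 = 28953 + 33369 = 62322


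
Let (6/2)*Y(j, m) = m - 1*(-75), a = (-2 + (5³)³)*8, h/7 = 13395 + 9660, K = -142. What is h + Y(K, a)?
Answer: 5369738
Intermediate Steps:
h = 161385 (h = 7*(13395 + 9660) = 7*23055 = 161385)
a = 15624984 (a = (-2 + 125³)*8 = (-2 + 1953125)*8 = 1953123*8 = 15624984)
Y(j, m) = 25 + m/3 (Y(j, m) = (m - 1*(-75))/3 = (m + 75)/3 = (75 + m)/3 = 25 + m/3)
h + Y(K, a) = 161385 + (25 + (⅓)*15624984) = 161385 + (25 + 5208328) = 161385 + 5208353 = 5369738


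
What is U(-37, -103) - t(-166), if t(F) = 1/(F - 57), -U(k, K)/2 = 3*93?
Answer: -124433/223 ≈ -558.00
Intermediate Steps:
U(k, K) = -558 (U(k, K) = -6*93 = -2*279 = -558)
t(F) = 1/(-57 + F)
U(-37, -103) - t(-166) = -558 - 1/(-57 - 166) = -558 - 1/(-223) = -558 - 1*(-1/223) = -558 + 1/223 = -124433/223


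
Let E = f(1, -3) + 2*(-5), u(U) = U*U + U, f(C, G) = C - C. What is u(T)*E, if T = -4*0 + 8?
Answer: -720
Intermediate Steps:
f(C, G) = 0
T = 8 (T = 0 + 8 = 8)
u(U) = U + U² (u(U) = U² + U = U + U²)
E = -10 (E = 0 + 2*(-5) = 0 - 10 = -10)
u(T)*E = (8*(1 + 8))*(-10) = (8*9)*(-10) = 72*(-10) = -720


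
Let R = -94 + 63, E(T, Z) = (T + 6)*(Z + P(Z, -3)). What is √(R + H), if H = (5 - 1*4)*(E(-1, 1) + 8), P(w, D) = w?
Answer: I*√13 ≈ 3.6056*I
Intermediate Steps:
E(T, Z) = 2*Z*(6 + T) (E(T, Z) = (T + 6)*(Z + Z) = (6 + T)*(2*Z) = 2*Z*(6 + T))
R = -31
H = 18 (H = (5 - 1*4)*(2*1*(6 - 1) + 8) = (5 - 4)*(2*1*5 + 8) = 1*(10 + 8) = 1*18 = 18)
√(R + H) = √(-31 + 18) = √(-13) = I*√13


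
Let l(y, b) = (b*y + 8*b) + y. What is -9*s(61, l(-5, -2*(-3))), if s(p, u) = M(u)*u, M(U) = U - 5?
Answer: -936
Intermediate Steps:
M(U) = -5 + U
l(y, b) = y + 8*b + b*y (l(y, b) = (8*b + b*y) + y = y + 8*b + b*y)
s(p, u) = u*(-5 + u) (s(p, u) = (-5 + u)*u = u*(-5 + u))
-9*s(61, l(-5, -2*(-3))) = -9*(-5 + 8*(-2*(-3)) - 2*(-3)*(-5))*(-5 + (-5 + 8*(-2*(-3)) - 2*(-3)*(-5))) = -9*(-5 + 8*6 + 6*(-5))*(-5 + (-5 + 8*6 + 6*(-5))) = -9*(-5 + 48 - 30)*(-5 + (-5 + 48 - 30)) = -117*(-5 + 13) = -117*8 = -9*104 = -936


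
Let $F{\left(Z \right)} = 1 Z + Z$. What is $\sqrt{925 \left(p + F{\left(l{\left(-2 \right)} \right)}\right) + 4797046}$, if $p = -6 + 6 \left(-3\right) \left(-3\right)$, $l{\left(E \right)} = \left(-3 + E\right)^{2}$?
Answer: $4 \sqrt{305481} \approx 2210.8$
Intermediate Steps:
$F{\left(Z \right)} = 2 Z$ ($F{\left(Z \right)} = Z + Z = 2 Z$)
$p = 48$ ($p = -6 - -54 = -6 + 54 = 48$)
$\sqrt{925 \left(p + F{\left(l{\left(-2 \right)} \right)}\right) + 4797046} = \sqrt{925 \left(48 + 2 \left(-3 - 2\right)^{2}\right) + 4797046} = \sqrt{925 \left(48 + 2 \left(-5\right)^{2}\right) + 4797046} = \sqrt{925 \left(48 + 2 \cdot 25\right) + 4797046} = \sqrt{925 \left(48 + 50\right) + 4797046} = \sqrt{925 \cdot 98 + 4797046} = \sqrt{90650 + 4797046} = \sqrt{4887696} = 4 \sqrt{305481}$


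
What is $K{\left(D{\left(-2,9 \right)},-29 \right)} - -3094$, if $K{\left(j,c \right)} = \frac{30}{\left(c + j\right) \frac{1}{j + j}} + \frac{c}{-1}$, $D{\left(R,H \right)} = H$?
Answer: $3096$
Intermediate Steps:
$K{\left(j,c \right)} = - c + \frac{60 j}{c + j}$ ($K{\left(j,c \right)} = \frac{30}{\left(c + j\right) \frac{1}{2 j}} + c \left(-1\right) = \frac{30}{\left(c + j\right) \frac{1}{2 j}} - c = \frac{30}{\frac{1}{2} \frac{1}{j} \left(c + j\right)} - c = 30 \frac{2 j}{c + j} - c = \frac{60 j}{c + j} - c = - c + \frac{60 j}{c + j}$)
$K{\left(D{\left(-2,9 \right)},-29 \right)} - -3094 = \frac{- \left(-29\right)^{2} + 60 \cdot 9 - \left(-29\right) 9}{-29 + 9} - -3094 = \frac{\left(-1\right) 841 + 540 + 261}{-20} + 3094 = - \frac{-841 + 540 + 261}{20} + 3094 = \left(- \frac{1}{20}\right) \left(-40\right) + 3094 = 2 + 3094 = 3096$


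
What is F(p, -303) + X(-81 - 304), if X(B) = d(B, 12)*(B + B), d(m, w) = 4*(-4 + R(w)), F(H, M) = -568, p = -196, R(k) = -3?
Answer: 20992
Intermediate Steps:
d(m, w) = -28 (d(m, w) = 4*(-4 - 3) = 4*(-7) = -28)
X(B) = -56*B (X(B) = -28*(B + B) = -56*B)
F(p, -303) + X(-81 - 304) = -568 - 56*(-81 - 304) = -568 - 56*(-385) = -568 + 21560 = 20992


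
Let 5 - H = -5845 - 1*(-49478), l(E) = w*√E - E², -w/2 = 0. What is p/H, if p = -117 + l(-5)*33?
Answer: 471/21814 ≈ 0.021592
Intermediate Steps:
w = 0 (w = -2*0 = 0)
l(E) = -E² (l(E) = 0*√E - E² = 0 - E² = -E²)
H = -43628 (H = 5 - (-5845 - 1*(-49478)) = 5 - (-5845 + 49478) = 5 - 1*43633 = 5 - 43633 = -43628)
p = -942 (p = -117 - 1*(-5)²*33 = -117 - 1*25*33 = -117 - 25*33 = -117 - 825 = -942)
p/H = -942/(-43628) = -942*(-1/43628) = 471/21814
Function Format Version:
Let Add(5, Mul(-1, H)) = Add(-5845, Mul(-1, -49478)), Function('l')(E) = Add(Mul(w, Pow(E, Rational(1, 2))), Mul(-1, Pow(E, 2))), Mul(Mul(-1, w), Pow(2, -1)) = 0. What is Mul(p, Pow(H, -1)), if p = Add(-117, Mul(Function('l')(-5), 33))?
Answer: Rational(471, 21814) ≈ 0.021592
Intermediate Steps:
w = 0 (w = Mul(-2, 0) = 0)
Function('l')(E) = Mul(-1, Pow(E, 2)) (Function('l')(E) = Add(Mul(0, Pow(E, Rational(1, 2))), Mul(-1, Pow(E, 2))) = Add(0, Mul(-1, Pow(E, 2))) = Mul(-1, Pow(E, 2)))
H = -43628 (H = Add(5, Mul(-1, Add(-5845, Mul(-1, -49478)))) = Add(5, Mul(-1, Add(-5845, 49478))) = Add(5, Mul(-1, 43633)) = Add(5, -43633) = -43628)
p = -942 (p = Add(-117, Mul(Mul(-1, Pow(-5, 2)), 33)) = Add(-117, Mul(Mul(-1, 25), 33)) = Add(-117, Mul(-25, 33)) = Add(-117, -825) = -942)
Mul(p, Pow(H, -1)) = Mul(-942, Pow(-43628, -1)) = Mul(-942, Rational(-1, 43628)) = Rational(471, 21814)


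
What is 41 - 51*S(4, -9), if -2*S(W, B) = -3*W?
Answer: -265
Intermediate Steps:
S(W, B) = 3*W/2 (S(W, B) = -(-3)*W/2 = 3*W/2)
41 - 51*S(4, -9) = 41 - 153*4/2 = 41 - 51*6 = 41 - 306 = -265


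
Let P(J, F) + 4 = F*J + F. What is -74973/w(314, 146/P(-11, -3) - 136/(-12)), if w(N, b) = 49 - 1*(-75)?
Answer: -74973/124 ≈ -604.62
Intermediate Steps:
P(J, F) = -4 + F + F*J (P(J, F) = -4 + (F*J + F) = -4 + (F + F*J) = -4 + F + F*J)
w(N, b) = 124 (w(N, b) = 49 + 75 = 124)
-74973/w(314, 146/P(-11, -3) - 136/(-12)) = -74973/124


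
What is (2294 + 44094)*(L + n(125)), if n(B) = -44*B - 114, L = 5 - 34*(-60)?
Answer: -165558772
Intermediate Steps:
L = 2045 (L = 5 + 2040 = 2045)
n(B) = -114 - 44*B
(2294 + 44094)*(L + n(125)) = (2294 + 44094)*(2045 + (-114 - 44*125)) = 46388*(2045 + (-114 - 5500)) = 46388*(2045 - 5614) = 46388*(-3569) = -165558772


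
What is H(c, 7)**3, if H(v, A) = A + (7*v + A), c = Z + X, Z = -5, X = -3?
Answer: -74088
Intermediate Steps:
c = -8 (c = -5 - 3 = -8)
H(v, A) = 2*A + 7*v (H(v, A) = A + (A + 7*v) = 2*A + 7*v)
H(c, 7)**3 = (2*7 + 7*(-8))**3 = (14 - 56)**3 = (-42)**3 = -74088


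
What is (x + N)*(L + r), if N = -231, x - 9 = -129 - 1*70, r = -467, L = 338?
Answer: 54309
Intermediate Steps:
x = -190 (x = 9 + (-129 - 1*70) = 9 + (-129 - 70) = 9 - 199 = -190)
(x + N)*(L + r) = (-190 - 231)*(338 - 467) = -421*(-129) = 54309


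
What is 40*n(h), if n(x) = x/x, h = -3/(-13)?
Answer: 40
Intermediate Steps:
h = 3/13 (h = -3*(-1/13) = 3/13 ≈ 0.23077)
n(x) = 1
40*n(h) = 40*1 = 40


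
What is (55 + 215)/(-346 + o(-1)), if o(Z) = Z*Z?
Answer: -18/23 ≈ -0.78261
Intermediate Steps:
o(Z) = Z²
(55 + 215)/(-346 + o(-1)) = (55 + 215)/(-346 + (-1)²) = 270/(-346 + 1) = 270/(-345) = 270*(-1/345) = -18/23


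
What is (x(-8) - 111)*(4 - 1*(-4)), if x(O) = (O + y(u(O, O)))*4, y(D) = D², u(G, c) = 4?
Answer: -632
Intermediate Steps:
x(O) = 64 + 4*O (x(O) = (O + 4²)*4 = (O + 16)*4 = (16 + O)*4 = 64 + 4*O)
(x(-8) - 111)*(4 - 1*(-4)) = ((64 + 4*(-8)) - 111)*(4 - 1*(-4)) = ((64 - 32) - 111)*(4 + 4) = (32 - 111)*8 = -79*8 = -632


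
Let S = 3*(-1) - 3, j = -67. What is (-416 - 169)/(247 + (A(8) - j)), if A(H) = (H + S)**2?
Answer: -195/106 ≈ -1.8396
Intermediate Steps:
S = -6 (S = -3 - 3 = -6)
A(H) = (-6 + H)**2 (A(H) = (H - 6)**2 = (-6 + H)**2)
(-416 - 169)/(247 + (A(8) - j)) = (-416 - 169)/(247 + ((-6 + 8)**2 - 1*(-67))) = -585/(247 + (2**2 + 67)) = -585/(247 + (4 + 67)) = -585/(247 + 71) = -585/318 = -585*1/318 = -195/106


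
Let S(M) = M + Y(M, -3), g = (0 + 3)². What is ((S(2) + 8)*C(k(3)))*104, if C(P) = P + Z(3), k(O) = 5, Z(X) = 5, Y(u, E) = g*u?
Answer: 29120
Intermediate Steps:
g = 9 (g = 3² = 9)
Y(u, E) = 9*u
S(M) = 10*M (S(M) = M + 9*M = 10*M)
C(P) = 5 + P (C(P) = P + 5 = 5 + P)
((S(2) + 8)*C(k(3)))*104 = ((10*2 + 8)*(5 + 5))*104 = ((20 + 8)*10)*104 = (28*10)*104 = 280*104 = 29120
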